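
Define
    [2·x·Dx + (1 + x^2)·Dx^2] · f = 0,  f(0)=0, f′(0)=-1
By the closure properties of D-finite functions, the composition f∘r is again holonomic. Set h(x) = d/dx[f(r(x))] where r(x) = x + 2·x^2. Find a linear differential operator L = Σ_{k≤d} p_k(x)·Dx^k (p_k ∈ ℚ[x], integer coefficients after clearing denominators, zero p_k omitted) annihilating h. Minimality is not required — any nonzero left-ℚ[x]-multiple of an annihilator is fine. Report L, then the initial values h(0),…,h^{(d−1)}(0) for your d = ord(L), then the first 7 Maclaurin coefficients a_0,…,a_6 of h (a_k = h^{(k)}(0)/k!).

f: a_k = 0, -1, 0, 1/3, 0, -1/5, 0, …
Substitute x→r, Dx→(1/r')Dx; clear ⇒ L₀.
h₀' ⇒ L via d/dx closure of L₀.
L = (-4 + 2·x + 16·x^2 + 48·x^3 + 48·x^4) + (1 + 4·x + x^2 + 8·x^3 + 20·x^4 + 16·x^5)·Dx  (order 1).
h: a_k = -1, -4, 1, 8, 19, 4, -55, …
ICs: h(0) = -1.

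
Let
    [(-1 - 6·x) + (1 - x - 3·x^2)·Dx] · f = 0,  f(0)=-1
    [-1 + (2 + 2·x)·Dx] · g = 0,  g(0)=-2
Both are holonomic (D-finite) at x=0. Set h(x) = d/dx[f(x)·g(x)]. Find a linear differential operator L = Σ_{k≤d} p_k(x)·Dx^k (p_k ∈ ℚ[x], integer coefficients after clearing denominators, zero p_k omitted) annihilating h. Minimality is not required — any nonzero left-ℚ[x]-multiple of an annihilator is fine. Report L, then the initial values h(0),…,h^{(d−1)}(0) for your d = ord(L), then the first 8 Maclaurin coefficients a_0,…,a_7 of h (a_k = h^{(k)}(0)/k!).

f: a_k = -1, -1, -4, -7, -19, -40, -97, -217, …
g: a_k = -2, -1, 1/4, -1/8, 5/64, -7/128, 21/512, -33/1024, …
Sym-product of L_f,L_g gives L₀ (≤ ord 1).
h₀' ⇒ L via d/dx closure of L₀.
L = (35 + 162·x + 381·x^2 + 390·x^3 + 135·x^4) + (-6 - 26·x + 6·x^2 + 122·x^3 + 150·x^4 + 54·x^5)·Dx  (order 1).
h: a_k = 3, 35/2, 429/8, 2819/16, 62545/128, 353013/256, 3749137/1024, 19865443/2048, …
ICs: h(0) = 3.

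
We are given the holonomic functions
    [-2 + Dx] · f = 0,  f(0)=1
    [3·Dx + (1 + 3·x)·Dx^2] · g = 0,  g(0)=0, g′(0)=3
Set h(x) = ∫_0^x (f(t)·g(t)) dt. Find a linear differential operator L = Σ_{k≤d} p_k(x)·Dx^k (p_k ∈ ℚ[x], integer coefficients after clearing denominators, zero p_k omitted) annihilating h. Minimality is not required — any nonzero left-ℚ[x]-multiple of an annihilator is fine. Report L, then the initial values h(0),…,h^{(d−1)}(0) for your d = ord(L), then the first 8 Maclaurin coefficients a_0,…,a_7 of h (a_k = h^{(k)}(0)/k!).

L = (-2 + 12·x)·Dx + (-1 - 12·x)·Dx^2 + (1 + 3·x)·Dx^3  (order 3).
h: a_k = 0, 0, 3/2, 1/2, 3/2, -29/20, 221/60, -55/7, …
ICs: h(0) = 0, h′(0) = 0, h′′(0) = 3.

f: a_k = 1, 2, 2, 4/3, 2/3, 4/15, 4/45, 8/315, …
g: a_k = 0, 3, -9/2, 9, -81/4, 243/5, -243/2, 2187/7, …
f·g: L₀ = L_f ⊗_s L_g, ord ≤ 1·2.
∫: right-multiply L₀ by Dx.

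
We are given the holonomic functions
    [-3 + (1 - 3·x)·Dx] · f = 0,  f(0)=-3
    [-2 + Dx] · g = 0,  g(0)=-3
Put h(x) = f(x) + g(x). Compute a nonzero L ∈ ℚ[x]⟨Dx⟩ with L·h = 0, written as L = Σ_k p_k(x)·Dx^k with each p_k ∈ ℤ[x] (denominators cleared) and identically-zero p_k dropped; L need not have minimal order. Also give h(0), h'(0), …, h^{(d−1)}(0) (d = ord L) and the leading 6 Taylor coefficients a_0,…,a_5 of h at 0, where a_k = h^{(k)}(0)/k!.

f: a_k = -3, -9, -27, -81, -243, -729, …
g: a_k = -3, -6, -6, -4, -2, -4/5, …
h₀=f+g: left-lcm gives L₀, ord ≤ 2.
L = (-24 - 36·x) + (14 + 24·x - 36·x^2)·Dx + (-1 - 3·x + 18·x^2)·Dx^2  (order 2).
h: a_k = -6, -15, -33, -85, -245, -3649/5, …
ICs: h(0) = -6, h′(0) = -15.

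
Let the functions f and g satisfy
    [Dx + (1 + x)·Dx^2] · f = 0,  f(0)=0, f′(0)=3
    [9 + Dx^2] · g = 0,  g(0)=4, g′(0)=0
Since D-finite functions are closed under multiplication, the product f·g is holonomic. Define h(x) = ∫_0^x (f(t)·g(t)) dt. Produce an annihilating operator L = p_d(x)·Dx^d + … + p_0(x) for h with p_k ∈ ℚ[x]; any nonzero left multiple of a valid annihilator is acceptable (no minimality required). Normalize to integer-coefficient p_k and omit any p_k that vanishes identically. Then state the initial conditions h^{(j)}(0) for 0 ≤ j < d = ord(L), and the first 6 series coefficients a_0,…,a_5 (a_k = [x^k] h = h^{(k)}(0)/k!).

L = (2493 + 10854·x + 17091·x^2 + 11664·x^3 + 2916·x^4)·Dx + (612 + 1908·x + 1944·x^2 + 648·x^3)·Dx^2 + (592 + 2484·x + 3834·x^2 + 2592·x^3 + 648·x^4)·Dx^3 + (68 + 212·x + 216·x^2 + 72·x^3)·Dx^4 + (35 + 142·x + 215·x^2 + 144·x^3 + 36·x^4)·Dx^5  (order 5).
h: a_k = 0, 0, 6, -2, -25/2, 24/5, …
ICs: h(0) = 0, h′(0) = 0, h′′(0) = 12, h′′′(0) = -12, h′′′′(0) = -300.

f: a_k = 0, 3, -3/2, 1, -3/4, 3/5, …
g: a_k = 4, 0, -18, 0, 27/2, 0, …
Sym-product of L_f,L_g gives L₀ (≤ ord 4).
h=∫₀ˣh₀: take L = L₀·Dx.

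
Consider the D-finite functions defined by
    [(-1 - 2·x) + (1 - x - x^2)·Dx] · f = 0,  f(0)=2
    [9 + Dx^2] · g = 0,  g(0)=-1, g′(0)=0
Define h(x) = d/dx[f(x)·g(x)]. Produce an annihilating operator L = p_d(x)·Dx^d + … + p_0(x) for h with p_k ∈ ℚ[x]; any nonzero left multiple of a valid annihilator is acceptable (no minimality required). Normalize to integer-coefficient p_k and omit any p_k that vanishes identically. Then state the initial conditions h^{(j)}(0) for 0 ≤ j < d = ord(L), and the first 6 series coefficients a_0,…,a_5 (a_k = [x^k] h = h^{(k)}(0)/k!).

f: a_k = 2, 2, 4, 6, 10, 16, …
g: a_k = -1, 0, 9/2, 0, -27/8, 0, …
h₀=f·g: eliminate ⇒ L₀, order ≤ 1·2.
h₀' ⇒ L via d/dx closure of L₀.
L = (3 - 162·x - 81·x^2 + 162·x^3 + 81·x^4) + (-12 - 6·x + 54·x^2 + 36·x^3)·Dx + (7 - 16·x - 7·x^2 + 18·x^3 + 9·x^4)·Dx^2  (order 2).
h: a_k = -2, 10, 9, 5, 85/4, 903/20, …
ICs: h(0) = -2, h′(0) = 10.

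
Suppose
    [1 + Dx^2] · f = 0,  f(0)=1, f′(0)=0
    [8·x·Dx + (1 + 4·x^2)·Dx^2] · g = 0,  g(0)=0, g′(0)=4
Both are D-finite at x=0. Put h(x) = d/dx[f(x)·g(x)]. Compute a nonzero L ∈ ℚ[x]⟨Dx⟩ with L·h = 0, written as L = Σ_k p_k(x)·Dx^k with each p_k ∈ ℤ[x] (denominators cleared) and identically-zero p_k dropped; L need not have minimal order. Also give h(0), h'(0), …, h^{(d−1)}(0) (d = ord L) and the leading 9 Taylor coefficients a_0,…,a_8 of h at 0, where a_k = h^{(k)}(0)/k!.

f: a_k = 1, 0, -1/2, 0, 1/24, 0, -1/720, 0, 1/40320, …
g: a_k = 0, 4, 0, -16/3, 0, 64/5, 0, -256/7, 0, …
f·g: L₀ = L_f ⊗_s L_g, ord ≤ 2·2.
Differentiate: ansatz ord ≤ ord L₀ ⇒ L.
L = (3893 + 34584·x^2 + 286832·x^4 + 57600·x^6 + 768·x^8 - 10240·x^10 + 4096·x^12) + (2192·x + 44864·x^3 + 156160·x^5 + 51200·x^7 + 20480·x^9 + 16384·x^11)·Dx + (3978 + 36208·x^2 + 296160·x^4 + 76288·x^6 + 9728·x^8 - 4096·x^10 + 8192·x^12)·Dx^2 + (2192·x + 44864·x^3 + 156160·x^5 + 51200·x^7 + 20480·x^9 + 16384·x^11)·Dx^3 + (85 + 1624·x^2 + 9328·x^4 + 18688·x^6 + 8960·x^8 + 6144·x^10 + 4096·x^12)·Dx^4  (order 4).
h: a_k = 4, 0, -22, 0, 469/6, 0, -54431/180, 0, 801991/672, …
ICs: h(0) = 4, h′(0) = 0, h′′(0) = -44, h′′′(0) = 0.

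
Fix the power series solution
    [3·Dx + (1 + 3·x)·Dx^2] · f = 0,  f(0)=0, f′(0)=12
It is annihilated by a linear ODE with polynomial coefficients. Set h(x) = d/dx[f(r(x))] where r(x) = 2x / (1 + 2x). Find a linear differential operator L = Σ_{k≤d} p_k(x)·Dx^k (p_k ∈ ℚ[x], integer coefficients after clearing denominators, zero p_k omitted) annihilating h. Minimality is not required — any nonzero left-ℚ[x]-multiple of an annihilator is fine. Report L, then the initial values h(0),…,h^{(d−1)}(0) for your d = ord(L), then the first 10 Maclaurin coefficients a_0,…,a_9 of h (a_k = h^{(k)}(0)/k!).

L = (10 + 32·x) + (1 + 10·x + 16·x^2)·Dx  (order 1).
h: a_k = 24, -240, 2016, -16320, 130944, -1048320, 8388096, -67107840, 536868864, -4294963200, …
ICs: h(0) = 24.

f: a_k = 0, 12, -18, 36, -81, 972/5, -486, 8748/7, -6561/2, 8748, …
h₀=f(r): pull back L_f along r ⇒ L₀.
h₀' ⇒ L via d/dx closure of L₀.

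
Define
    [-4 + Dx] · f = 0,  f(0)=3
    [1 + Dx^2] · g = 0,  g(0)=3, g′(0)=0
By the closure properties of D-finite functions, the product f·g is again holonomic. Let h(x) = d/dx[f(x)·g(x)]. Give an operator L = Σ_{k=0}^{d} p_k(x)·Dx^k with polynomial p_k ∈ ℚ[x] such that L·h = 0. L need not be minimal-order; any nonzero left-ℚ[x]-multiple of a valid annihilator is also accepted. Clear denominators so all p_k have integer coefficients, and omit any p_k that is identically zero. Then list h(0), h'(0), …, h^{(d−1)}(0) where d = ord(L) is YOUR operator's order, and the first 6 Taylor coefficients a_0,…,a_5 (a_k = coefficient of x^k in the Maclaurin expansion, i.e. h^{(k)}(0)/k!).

L = 17 - 8·Dx + Dx^2  (order 2).
h: a_k = 36, 135, 234, 483/2, 303/2, 297/8, …
ICs: h(0) = 36, h′(0) = 135.

f: a_k = 3, 12, 24, 32, 32, 128/5, …
g: a_k = 3, 0, -3/2, 0, 1/8, 0, …
Sym-product of L_f,L_g gives L₀ (≤ ord 2).
h=h₀': d/dx-closure on L₀ ⇒ L.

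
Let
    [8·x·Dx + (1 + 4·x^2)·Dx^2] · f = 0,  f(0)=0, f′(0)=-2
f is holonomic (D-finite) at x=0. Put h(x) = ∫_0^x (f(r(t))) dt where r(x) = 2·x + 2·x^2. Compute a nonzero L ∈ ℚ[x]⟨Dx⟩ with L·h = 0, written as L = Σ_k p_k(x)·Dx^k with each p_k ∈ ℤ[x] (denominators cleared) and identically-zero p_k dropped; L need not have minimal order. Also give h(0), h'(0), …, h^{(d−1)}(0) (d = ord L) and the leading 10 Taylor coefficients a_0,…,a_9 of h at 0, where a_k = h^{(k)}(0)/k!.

L = (-2 + 32·x + 128·x^2 + 192·x^3 + 96·x^4)·Dx^2 + (1 + 2·x + 16·x^2 + 64·x^3 + 80·x^4 + 32·x^5)·Dx^3  (order 3).
h: a_k = 0, 0, -2, -4/3, 16/3, 64/5, -352/15, -3008/21, 256/7, 14336/9, …
ICs: h(0) = 0, h′(0) = 0, h′′(0) = -4.

f: a_k = 0, -2, 0, 8/3, 0, -32/5, 0, 128/7, 0, -512/9, …
Change of var in L_f (x↦r) gives L₀.
Integrate: L := L₀·Dx.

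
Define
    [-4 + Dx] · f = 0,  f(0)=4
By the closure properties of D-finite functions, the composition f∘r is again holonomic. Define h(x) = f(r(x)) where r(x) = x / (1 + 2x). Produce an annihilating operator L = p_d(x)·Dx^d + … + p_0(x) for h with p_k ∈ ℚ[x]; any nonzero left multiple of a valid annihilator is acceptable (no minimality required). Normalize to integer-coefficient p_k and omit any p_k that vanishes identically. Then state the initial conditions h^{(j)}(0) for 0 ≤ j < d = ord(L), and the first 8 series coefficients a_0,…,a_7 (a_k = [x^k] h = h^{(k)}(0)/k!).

L = -4 + (1 + 4·x + 4·x^2)·Dx  (order 1).
h: a_k = 4, 16, 0, -64/3, 128/3, -256/5, 1024/45, 5120/63, …
ICs: h(0) = 4.

f: a_k = 4, 16, 32, 128/3, 128/3, 512/15, 1024/45, 4096/315, …
L₀ from L_f via x↦r, Dx↦r'^{-1}Dx.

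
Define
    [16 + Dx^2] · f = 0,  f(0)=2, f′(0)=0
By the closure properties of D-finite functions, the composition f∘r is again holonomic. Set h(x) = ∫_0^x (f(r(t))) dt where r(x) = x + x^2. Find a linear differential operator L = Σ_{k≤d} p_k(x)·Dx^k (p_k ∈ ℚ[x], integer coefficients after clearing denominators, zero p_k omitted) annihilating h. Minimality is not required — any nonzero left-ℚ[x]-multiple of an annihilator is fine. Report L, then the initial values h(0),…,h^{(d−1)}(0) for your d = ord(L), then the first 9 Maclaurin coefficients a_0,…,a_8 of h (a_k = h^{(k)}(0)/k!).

f: a_k = 2, 0, -16, 0, 64/3, 0, -512/45, 0, 1024/315, …
Substitute x→r, Dx→(1/r')Dx; clear ⇒ L₀.
∫: right-multiply L₀ by Dx.
L = (16 + 96·x + 192·x^2 + 128·x^3)·Dx - 2·Dx^2 + (1 + 2·x)·Dx^3  (order 3).
h: a_k = 0, 2, 0, -16/3, -8, 16/15, 128/9, 5248/315, 32/15, …
ICs: h(0) = 0, h′(0) = 2, h′′(0) = 0.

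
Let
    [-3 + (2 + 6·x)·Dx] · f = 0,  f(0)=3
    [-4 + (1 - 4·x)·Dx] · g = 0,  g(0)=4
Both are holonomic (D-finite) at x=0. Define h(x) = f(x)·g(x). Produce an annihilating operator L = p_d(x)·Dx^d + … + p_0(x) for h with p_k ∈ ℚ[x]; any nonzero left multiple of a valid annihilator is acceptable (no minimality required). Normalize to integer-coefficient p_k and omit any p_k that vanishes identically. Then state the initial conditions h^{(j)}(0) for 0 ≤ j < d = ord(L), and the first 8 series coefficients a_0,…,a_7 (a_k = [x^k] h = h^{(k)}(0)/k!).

L = (11 + 12·x) + (-2 + 2·x + 24·x^2)·Dx  (order 1).
h: a_k = 12, 66, 501/2, 4089/4, 129633/32, 1042167/64, 16628745/256, 133246473/512, …
ICs: h(0) = 12.

f: a_k = 3, 9/2, -27/8, 81/16, -1215/128, 5103/256, -45927/1024, 216513/2048, …
g: a_k = 4, 16, 64, 256, 1024, 4096, 16384, 65536, …
Sym-product of L_f,L_g gives L₀ (≤ ord 1).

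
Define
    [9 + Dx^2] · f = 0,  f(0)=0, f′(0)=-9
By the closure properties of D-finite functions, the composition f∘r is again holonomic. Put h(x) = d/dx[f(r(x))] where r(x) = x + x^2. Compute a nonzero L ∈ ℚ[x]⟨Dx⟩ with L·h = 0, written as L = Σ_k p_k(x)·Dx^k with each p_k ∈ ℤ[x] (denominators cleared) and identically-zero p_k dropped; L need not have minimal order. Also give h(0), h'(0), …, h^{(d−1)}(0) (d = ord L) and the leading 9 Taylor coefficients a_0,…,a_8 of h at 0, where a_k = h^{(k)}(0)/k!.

f: a_k = 0, -9, 0, 27/2, 0, -243/40, 0, 729/560, 0, …
Substitute x→r, Dx→(1/r')Dx; clear ⇒ L₀.
h=h₀': d/dx-closure on L₀ ⇒ L.
L = (21 + 72·x + 216·x^2 + 288·x^3 + 144·x^4) + (-6 - 12·x)·Dx + (1 + 4·x + 4·x^2)·Dx^2  (order 2).
h: a_k = -9, -18, 81/2, 162, 1377/8, -405/4, -33291/80, -4131/10, -129033/4480, …
ICs: h(0) = -9, h′(0) = -18.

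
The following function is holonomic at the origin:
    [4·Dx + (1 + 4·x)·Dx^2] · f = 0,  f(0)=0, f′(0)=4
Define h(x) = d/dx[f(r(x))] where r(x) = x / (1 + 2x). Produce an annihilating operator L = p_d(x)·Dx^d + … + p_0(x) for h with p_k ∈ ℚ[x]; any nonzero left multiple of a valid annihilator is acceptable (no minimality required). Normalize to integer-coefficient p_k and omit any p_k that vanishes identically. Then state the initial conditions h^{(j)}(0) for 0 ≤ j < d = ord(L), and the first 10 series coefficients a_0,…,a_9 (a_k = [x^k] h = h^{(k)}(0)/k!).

f: a_k = 0, 4, -8, 64/3, -64, 1024/5, -2048/3, 16384/7, -8192, 262144/9, …
h₀=f(r): pull back L_f along r ⇒ L₀.
h=h₀': d/dx-closure on L₀ ⇒ L.
L = (8 + 24·x) + (1 + 8·x + 12·x^2)·Dx  (order 1).
h: a_k = 4, -32, 208, -1280, 7744, -46592, 279808, -1679360, 10077184, -60465152, …
ICs: h(0) = 4.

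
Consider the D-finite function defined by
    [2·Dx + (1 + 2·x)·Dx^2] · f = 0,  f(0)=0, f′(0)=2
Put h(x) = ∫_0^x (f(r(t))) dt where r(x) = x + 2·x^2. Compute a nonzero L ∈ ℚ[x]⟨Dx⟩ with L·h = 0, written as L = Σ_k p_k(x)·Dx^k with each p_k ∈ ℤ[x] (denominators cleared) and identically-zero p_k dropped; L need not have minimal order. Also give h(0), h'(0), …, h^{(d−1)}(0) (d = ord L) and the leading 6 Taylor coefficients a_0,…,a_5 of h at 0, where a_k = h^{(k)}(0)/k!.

L = (-2 + 8·x + 16·x^2)·Dx^2 + (1 + 6·x + 12·x^2 + 16·x^3)·Dx^3  (order 3).
h: a_k = 0, 0, 1, 2/3, -4/3, 4/5, …
ICs: h(0) = 0, h′(0) = 0, h′′(0) = 2.

f: a_k = 0, 2, -2, 8/3, -4, 32/5, …
Substitute x→r, Dx→(1/r')Dx; clear ⇒ L₀.
Integrate: L := L₀·Dx.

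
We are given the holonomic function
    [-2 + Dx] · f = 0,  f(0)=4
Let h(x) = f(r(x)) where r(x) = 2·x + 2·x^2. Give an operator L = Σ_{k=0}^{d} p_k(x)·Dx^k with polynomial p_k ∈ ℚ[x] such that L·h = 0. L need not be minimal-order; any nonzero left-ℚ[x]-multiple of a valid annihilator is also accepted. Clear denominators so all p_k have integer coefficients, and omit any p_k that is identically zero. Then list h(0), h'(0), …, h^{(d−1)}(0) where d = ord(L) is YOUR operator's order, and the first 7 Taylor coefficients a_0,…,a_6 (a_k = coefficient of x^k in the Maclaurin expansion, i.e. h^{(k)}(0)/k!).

L = (-4 - 8·x) + Dx  (order 1).
h: a_k = 4, 16, 48, 320/3, 608/3, 1664/5, 22144/45, …
ICs: h(0) = 4.

f: a_k = 4, 8, 8, 16/3, 8/3, 16/15, 16/45, …
f∘r: x↦r, Dx↦Dx/r' in L_f ⇒ L₀.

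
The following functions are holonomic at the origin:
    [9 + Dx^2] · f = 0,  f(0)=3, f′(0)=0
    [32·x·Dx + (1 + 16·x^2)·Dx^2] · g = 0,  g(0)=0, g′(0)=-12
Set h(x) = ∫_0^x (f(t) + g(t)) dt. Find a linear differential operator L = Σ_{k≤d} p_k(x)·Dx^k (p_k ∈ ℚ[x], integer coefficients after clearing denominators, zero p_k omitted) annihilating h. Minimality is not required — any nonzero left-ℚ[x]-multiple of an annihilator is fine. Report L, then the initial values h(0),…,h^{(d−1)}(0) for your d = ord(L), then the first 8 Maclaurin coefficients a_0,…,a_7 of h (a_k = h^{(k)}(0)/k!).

L = (-52704·x + 967680·x^3 + 663552·x^5)·Dx^2 + (-207 + 13104·x^2 + 283392·x^4 + 331776·x^6)·Dx^3 + (-5856·x + 107520·x^3 + 73728·x^5)·Dx^4 + (-23 + 1456·x^2 + 31488·x^4 + 36864·x^6)·Dx^5  (order 5).
h: a_k = 0, 3, -6, -9/2, 16, 81/40, -512/5, -243/560, …
ICs: h(0) = 0, h′(0) = 3, h′′(0) = -12, h′′′(0) = -27, h′′′′(0) = 384.

f: a_k = 3, 0, -27/2, 0, 81/8, 0, -243/80, 0, …
g: a_k = 0, -12, 0, 64, 0, -3072/5, 0, 49152/7, …
L₀ := lclm(L_f,L_g); ord L₀ ≤ 2+2.
h=∫₀ˣh₀: take L = L₀·Dx.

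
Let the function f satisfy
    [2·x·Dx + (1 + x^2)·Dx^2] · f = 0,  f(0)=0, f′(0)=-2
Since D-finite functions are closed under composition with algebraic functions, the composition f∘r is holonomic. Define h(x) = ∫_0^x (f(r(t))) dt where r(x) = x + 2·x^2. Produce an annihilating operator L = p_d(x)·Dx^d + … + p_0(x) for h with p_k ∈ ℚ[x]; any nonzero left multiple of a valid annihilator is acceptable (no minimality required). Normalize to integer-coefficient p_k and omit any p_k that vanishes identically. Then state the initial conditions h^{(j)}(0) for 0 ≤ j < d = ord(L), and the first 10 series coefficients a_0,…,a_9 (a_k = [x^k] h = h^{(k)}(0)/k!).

f: a_k = 0, -2, 0, 2/3, 0, -2/5, 0, 2/7, 0, -2/9, …
Substitute x→r, Dx→(1/r')Dx; clear ⇒ L₀.
∫: right-multiply L₀ by Dx.
L = (-4 + 2·x + 16·x^2 + 48·x^3 + 48·x^4)·Dx^2 + (1 + 4·x + x^2 + 8·x^3 + 20·x^4 + 16·x^5)·Dx^3  (order 3).
h: a_k = 0, 0, -1, -4/3, 1/6, 4/5, 19/15, 4/21, -55/28, -28/9, …
ICs: h(0) = 0, h′(0) = 0, h′′(0) = -2.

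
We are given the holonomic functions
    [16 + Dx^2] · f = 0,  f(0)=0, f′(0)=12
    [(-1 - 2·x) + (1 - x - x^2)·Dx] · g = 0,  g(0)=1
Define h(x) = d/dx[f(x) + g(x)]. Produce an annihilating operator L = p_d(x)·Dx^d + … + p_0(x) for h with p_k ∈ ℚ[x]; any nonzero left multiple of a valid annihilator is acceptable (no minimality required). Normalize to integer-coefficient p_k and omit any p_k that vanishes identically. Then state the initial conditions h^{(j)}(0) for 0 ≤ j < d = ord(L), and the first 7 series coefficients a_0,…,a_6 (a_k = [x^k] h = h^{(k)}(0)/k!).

L = (1472 + 2624·x + 2560·x^2 + 640·x^3 + 2240·x^4 + 2304·x^5 + 768·x^6) + (-272 - 112·x + 1008·x^2 - 160·x^3 - 800·x^4 + 576·x^5 + 896·x^6 + 256·x^7)·Dx + (92 + 164·x + 160·x^2 + 40·x^3 + 140·x^4 + 144·x^5 + 48·x^6)·Dx^2 + (-17 - 7·x + 63·x^2 - 10·x^3 - 50·x^4 + 36·x^5 + 56·x^6 + 16·x^7)·Dx^3  (order 3).
h: a_k = 13, 4, -87, 20, 168, 78, 1181/15, …
ICs: h(0) = 13, h′(0) = 4, h′′(0) = -174.

f: a_k = 0, 12, 0, -32, 0, 128/5, 0, …
g: a_k = 1, 1, 2, 3, 5, 8, 13, …
Weyl lclm of L_f,L_g ⇒ L₀ (ord ≤ 3).
Differentiate: ansatz ord ≤ ord L₀ ⇒ L.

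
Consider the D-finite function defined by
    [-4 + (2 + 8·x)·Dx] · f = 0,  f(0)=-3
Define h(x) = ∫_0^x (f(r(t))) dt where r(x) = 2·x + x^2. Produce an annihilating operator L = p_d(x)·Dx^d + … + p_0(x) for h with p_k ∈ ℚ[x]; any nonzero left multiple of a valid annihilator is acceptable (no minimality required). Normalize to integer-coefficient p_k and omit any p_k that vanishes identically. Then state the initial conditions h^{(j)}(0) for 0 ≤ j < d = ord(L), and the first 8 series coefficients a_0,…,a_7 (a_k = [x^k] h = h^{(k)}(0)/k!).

f: a_k = -3, -6, 6, -12, 30, -84, 252, -792, …
Substitute x→r, Dx→(1/r')Dx; clear ⇒ L₀.
h=∫₀ˣh₀: take L = L₀·Dx.
L = (-4 - 4·x)·Dx + (1 + 8·x + 4·x^2)·Dx^2  (order 2).
h: a_k = 0, -3, -6, 6, -18, 342/5, -300, 10116/7, …
ICs: h(0) = 0, h′(0) = -3.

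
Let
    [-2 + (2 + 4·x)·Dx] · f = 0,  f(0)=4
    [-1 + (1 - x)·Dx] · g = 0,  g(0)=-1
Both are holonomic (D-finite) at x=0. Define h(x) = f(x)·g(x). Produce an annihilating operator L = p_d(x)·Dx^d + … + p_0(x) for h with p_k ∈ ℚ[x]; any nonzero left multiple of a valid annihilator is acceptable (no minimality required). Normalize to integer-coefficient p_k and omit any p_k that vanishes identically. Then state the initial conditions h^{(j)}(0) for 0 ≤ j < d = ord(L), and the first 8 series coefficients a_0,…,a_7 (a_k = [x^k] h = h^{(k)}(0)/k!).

L = (2 + x) + (-1 - x + 2·x^2)·Dx  (order 1).
h: a_k = -4, -8, -6, -8, -11/2, -9, -15/4, -12, …
ICs: h(0) = -4.

f: a_k = 4, 4, -2, 2, -5/2, 7/2, -21/4, 33/4, …
g: a_k = -1, -1, -1, -1, -1, -1, -1, -1, …
h₀=f·g: eliminate ⇒ L₀, order ≤ 1·1.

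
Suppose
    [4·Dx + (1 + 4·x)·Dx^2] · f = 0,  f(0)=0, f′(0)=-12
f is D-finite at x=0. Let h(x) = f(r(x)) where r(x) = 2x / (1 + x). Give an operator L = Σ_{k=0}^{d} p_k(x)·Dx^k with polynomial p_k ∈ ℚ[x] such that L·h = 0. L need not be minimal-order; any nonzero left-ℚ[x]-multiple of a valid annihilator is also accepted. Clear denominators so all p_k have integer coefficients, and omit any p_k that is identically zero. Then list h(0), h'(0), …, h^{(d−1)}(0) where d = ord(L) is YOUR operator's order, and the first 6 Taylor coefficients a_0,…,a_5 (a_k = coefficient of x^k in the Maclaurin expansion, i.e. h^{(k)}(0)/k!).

L = (10 + 18·x)·Dx + (1 + 10·x + 9·x^2)·Dx^2  (order 2).
h: a_k = 0, -24, 120, -728, 4920, -177144/5, …
ICs: h(0) = 0, h′(0) = -24.

f: a_k = 0, -12, 24, -64, 192, -3072/5, …
Substitute x→r, Dx→(1/r')Dx; clear ⇒ L₀.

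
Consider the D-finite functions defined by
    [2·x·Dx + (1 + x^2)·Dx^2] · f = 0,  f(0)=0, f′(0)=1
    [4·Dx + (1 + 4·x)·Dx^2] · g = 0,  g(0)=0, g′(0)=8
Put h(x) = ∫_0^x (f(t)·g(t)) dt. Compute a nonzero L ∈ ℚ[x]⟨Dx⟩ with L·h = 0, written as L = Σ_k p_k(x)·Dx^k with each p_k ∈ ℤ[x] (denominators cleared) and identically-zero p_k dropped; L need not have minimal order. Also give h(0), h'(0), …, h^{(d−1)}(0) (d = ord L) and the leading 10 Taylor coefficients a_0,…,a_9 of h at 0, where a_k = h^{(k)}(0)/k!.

f: a_k = 0, 1, 0, -1/3, 0, 1/5, 0, -1/7, 0, 1/9, …
g: a_k = 0, 8, -16, 128/3, -128, 2048/5, -4096/3, 32768/7, -16384, 524288/9, …
Product ⇒ symmetric product L₀, ord ≤ 4.
h=∫h₀ ⇒ L = L₀·Dx.
L = (144 + 896·x + 560·x^2 + 2304·x^3 + 1920·x^4 + 3328·x^5 + 256·x^7)·Dx^2 + (132 + 304·x + 2252·x^2 + 4144·x^3 + 8896·x^4 + 5952·x^5 + 8960·x^6 + 192·x^7 + 896·x^8)·Dx^3 + (72 + 376·x + 912·x^2 + 2808·x^3 + 3720·x^4 + 6288·x^5 + 3072·x^6 + 4368·x^7 + 192·x^8 + 512·x^9)·Dx^4 + (5 + 48·x + 178·x^2 + 416·x^3 + 729·x^4 + 720·x^5 + 1008·x^6 + 384·x^7 + 516·x^8 + 32·x^9 + 64·x^10)·Dx^5  (order 5).
h: a_k = 0, 0, 0, 8/3, -4, 8, -184/9, 2552/45, -2486/15, 4552/9, …
ICs: h(0) = 0, h′(0) = 0, h′′(0) = 0, h′′′(0) = 16, h′′′′(0) = -96.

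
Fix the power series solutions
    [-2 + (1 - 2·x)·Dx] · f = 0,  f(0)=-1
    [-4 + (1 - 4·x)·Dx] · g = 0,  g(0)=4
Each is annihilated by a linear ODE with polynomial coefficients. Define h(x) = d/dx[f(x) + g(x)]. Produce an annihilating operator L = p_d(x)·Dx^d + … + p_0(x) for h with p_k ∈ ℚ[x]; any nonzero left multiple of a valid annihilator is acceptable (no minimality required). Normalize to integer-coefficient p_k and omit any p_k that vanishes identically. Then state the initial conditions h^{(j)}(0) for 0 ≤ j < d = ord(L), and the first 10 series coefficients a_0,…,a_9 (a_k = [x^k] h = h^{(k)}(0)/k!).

f: a_k = -1, -2, -4, -8, -16, -32, -64, -128, -256, -512, …
g: a_k = 4, 16, 64, 256, 1024, 4096, 16384, 65536, 262144, 1048576, …
h₀=f+g: left-lcm gives L₀, ord ≤ 2.
h₀' ⇒ L via d/dx closure of L₀.
L = 48 + (-18 + 48·x)·Dx + (1 - 6·x + 8·x^2)·Dx^2  (order 2).
h: a_k = 14, 120, 744, 4032, 20320, 97920, 457856, 2095104, 9432576, 41932800, …
ICs: h(0) = 14, h′(0) = 120.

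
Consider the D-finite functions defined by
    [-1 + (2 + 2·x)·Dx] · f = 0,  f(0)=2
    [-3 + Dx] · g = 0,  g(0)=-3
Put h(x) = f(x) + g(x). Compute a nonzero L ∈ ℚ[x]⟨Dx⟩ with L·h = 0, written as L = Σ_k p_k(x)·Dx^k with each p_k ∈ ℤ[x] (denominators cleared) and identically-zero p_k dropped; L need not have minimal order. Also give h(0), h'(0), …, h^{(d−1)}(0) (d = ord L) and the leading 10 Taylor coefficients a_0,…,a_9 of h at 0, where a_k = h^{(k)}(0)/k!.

L = (21 + 18·x) + (-37 - 72·x - 36·x^2)·Dx + (10 + 22·x + 12·x^2)·Dx^2  (order 2).
h: a_k = -1, -8, -55/4, -107/8, -653/64, -3853/640, -7881/2560, -45501/35840, -294951/573440, -161599/1146880, …
ICs: h(0) = -1, h′(0) = -8.

f: a_k = 2, 1, -1/4, 1/8, -5/64, 7/128, -21/512, 33/1024, -429/16384, 715/32768, …
g: a_k = -3, -9, -27/2, -27/2, -81/8, -243/40, -243/80, -729/560, -2187/4480, -729/4480, …
h₀=f+g: left-lcm gives L₀, ord ≤ 2.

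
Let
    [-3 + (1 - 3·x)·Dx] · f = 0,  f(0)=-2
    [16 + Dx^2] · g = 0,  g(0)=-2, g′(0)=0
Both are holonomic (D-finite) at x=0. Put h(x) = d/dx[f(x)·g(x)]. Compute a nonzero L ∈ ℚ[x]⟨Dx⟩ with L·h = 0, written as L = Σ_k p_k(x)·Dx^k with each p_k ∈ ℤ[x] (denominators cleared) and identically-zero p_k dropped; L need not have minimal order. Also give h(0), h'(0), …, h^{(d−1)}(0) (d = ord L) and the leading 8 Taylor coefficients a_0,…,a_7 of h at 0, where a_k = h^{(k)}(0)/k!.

f: a_k = -2, -6, -18, -54, -162, -486, -1458, -4374, …
g: a_k = -2, 0, 16, 0, -64/3, 0, 512/45, 0, …
f·g: L₀ = L_f ⊗_s L_g, ord ≤ 1·2.
h₀' ⇒ L via d/dx closure of L₀.
L = (-2 - 96·x + 144·x^2) + (-6 + 18·x)·Dx + (1 - 6·x + 9·x^2)·Dx^2  (order 2).
h: a_k = 12, 8, 36, 944/3, 1180, 61672/15, 215852/15, 15557728/315, …
ICs: h(0) = 12, h′(0) = 8.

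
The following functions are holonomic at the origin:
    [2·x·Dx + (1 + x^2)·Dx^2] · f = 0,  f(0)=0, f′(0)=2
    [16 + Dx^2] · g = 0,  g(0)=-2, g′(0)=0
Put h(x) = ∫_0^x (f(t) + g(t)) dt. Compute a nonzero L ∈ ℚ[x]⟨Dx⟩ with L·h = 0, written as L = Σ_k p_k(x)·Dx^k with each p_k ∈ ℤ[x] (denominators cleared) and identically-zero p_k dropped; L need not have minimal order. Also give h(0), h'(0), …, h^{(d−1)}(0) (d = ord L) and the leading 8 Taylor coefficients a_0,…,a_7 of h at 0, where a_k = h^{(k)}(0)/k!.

f: a_k = 0, 2, 0, -2/3, 0, 2/5, 0, -2/7, …
g: a_k = -2, 0, 16, 0, -64/3, 0, 512/45, 0, …
h₀=f+g: left-lcm gives L₀, ord ≤ 4.
∫: right-multiply L₀ by Dx.
L = (64·x + 704·x^3 + 256·x^5)·Dx^2 + (112 + 416·x^2 + 432·x^4 + 128·x^6)·Dx^3 + (4·x + 44·x^3 + 16·x^5)·Dx^4 + (7 + 26·x^2 + 27·x^4 + 8·x^6)·Dx^5  (order 5).
h: a_k = 0, -2, 1, 16/3, -1/6, -64/15, 1/15, 512/315, …
ICs: h(0) = 0, h′(0) = -2, h′′(0) = 2, h′′′(0) = 32, h′′′′(0) = -4.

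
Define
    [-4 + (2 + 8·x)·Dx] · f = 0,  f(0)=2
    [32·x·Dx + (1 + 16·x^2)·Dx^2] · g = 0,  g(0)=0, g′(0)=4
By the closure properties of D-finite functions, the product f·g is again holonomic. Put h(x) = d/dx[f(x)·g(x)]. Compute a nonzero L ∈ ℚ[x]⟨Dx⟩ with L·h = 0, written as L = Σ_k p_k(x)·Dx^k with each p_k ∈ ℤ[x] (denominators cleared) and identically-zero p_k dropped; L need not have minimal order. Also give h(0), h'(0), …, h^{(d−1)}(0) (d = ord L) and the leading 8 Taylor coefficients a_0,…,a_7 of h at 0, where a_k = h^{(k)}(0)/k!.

f: a_k = 2, 4, -4, 8, -20, 56, -168, 528, …
g: a_k = 0, 4, 0, -64/3, 0, 1024/5, 0, -16384/7, …
Product ⇒ symmetric product L₀, ord ≤ 2.
h₀' ⇒ L via d/dx closure of L₀.
L = (20 + 640·x + 128·x^2 - 6144·x^3 - 3072·x^4) + (28 + 336·x + 1152·x^2 - 3584·x^3 - 21504·x^4 - 12288·x^5)·Dx + (3 + 8·x - 48·x^2 - 256·x^3 - 1792·x^4 - 6144·x^5 - 4096·x^6)·Dx^2  (order 2).
h: a_k = 8, 32, -176, -640/3, 6224/3, 26176/5, -603296/15, -5717504/105, …
ICs: h(0) = 8, h′(0) = 32.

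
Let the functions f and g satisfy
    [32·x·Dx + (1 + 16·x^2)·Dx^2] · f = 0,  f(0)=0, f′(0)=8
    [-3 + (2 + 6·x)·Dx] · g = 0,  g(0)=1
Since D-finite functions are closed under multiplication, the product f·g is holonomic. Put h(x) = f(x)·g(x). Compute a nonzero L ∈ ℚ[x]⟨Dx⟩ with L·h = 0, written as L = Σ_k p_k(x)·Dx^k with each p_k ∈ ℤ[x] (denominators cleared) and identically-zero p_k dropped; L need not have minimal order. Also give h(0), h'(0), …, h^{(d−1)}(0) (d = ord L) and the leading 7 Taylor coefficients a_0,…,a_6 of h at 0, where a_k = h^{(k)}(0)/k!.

L = (27 - 192·x - 144·x^2) + (-12 + 92·x + 576·x^2 + 576·x^3)·Dx + (4 + 24·x + 100·x^2 + 384·x^3 + 576·x^4)·Dx^2  (order 2).
h: a_k = 0, 8, 12, -155/3, -101/2, 34583/80, 95289/160, …
ICs: h(0) = 0, h′(0) = 8.

f: a_k = 0, 8, 0, -128/3, 0, 2048/5, 0, …
g: a_k = 1, 3/2, -9/8, 27/16, -405/128, 1701/256, -15309/1024, …
Product ⇒ symmetric product L₀, ord ≤ 2.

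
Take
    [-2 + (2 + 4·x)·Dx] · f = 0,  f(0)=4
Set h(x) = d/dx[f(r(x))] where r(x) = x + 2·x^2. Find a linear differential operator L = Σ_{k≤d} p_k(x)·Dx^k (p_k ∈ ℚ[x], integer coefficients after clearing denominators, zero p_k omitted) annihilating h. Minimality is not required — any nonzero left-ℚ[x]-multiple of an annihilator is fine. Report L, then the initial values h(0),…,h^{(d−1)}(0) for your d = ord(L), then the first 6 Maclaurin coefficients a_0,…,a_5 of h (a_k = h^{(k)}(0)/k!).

f: a_k = 4, 4, -2, 2, -5/2, 7/2, …
L₀ from L_f via x↦r, Dx↦r'^{-1}Dx.
h=h₀': d/dx-closure on L₀ ⇒ L.
L = 3 + (-1 - 6·x - 12·x^2 - 16·x^3)·Dx  (order 1).
h: a_k = 4, 12, -18, 6, 75/2, -171/2, …
ICs: h(0) = 4.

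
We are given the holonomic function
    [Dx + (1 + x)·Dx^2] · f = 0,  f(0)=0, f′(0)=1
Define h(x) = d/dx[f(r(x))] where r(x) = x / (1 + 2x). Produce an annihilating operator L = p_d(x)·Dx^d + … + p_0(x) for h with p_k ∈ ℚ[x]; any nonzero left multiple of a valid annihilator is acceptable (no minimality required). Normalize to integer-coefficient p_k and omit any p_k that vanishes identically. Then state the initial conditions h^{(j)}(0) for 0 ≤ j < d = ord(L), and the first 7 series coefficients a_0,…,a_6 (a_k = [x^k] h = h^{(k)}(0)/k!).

L = (5 + 12·x) + (1 + 5·x + 6·x^2)·Dx  (order 1).
h: a_k = 1, -5, 19, -65, 211, -665, 2059, …
ICs: h(0) = 1.

f: a_k = 0, 1, -1/2, 1/3, -1/4, 1/5, -1/6, …
Change of var in L_f (x↦r) gives L₀.
Differentiate: ansatz ord ≤ ord L₀ ⇒ L.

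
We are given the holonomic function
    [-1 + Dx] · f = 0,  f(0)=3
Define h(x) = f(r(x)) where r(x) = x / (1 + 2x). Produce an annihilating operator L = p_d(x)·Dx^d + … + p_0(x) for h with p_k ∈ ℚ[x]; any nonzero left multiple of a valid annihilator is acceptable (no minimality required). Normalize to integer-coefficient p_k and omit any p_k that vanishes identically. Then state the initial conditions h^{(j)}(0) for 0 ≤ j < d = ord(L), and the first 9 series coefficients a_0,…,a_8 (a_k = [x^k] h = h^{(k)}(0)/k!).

L = -1 + (1 + 4·x + 4·x^2)·Dx  (order 1).
h: a_k = 3, 3, -9/2, 13/2, -71/8, 441/40, -2699/240, 9157/1680, 68731/4480, …
ICs: h(0) = 3.

f: a_k = 3, 3, 3/2, 1/2, 1/8, 1/40, 1/240, 1/1680, 1/13440, …
h₀=f(r): pull back L_f along r ⇒ L₀.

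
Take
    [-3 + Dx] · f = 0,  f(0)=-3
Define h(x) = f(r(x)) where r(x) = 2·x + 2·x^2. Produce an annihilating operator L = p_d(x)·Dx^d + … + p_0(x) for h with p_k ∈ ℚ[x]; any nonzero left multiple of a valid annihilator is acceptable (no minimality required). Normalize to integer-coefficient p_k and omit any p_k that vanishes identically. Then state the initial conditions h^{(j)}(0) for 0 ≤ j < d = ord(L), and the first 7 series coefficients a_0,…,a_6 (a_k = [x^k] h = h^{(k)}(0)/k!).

f: a_k = -3, -9, -27/2, -27/2, -81/8, -243/40, -243/80, …
h₀=f(r): pull back L_f along r ⇒ L₀.
L = (-6 - 12·x) + Dx  (order 1).
h: a_k = -3, -18, -72, -216, -540, -5832/5, -11232/5, …
ICs: h(0) = -3.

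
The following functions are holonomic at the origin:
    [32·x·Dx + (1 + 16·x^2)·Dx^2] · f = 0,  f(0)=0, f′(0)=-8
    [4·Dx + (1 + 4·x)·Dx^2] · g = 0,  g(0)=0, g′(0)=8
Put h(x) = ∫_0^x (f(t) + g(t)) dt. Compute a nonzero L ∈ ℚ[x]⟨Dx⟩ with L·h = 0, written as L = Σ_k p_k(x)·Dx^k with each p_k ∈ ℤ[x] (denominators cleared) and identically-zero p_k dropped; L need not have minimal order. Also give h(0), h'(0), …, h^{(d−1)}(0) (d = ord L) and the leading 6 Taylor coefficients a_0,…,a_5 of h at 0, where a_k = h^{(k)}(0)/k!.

f: a_k = 0, -8, 0, 128/3, 0, -2048/5, …
g: a_k = 0, 8, -16, 128/3, -128, 2048/5, …
Weyl lclm of L_f,L_g ⇒ L₀ (ord ≤ 4).
Integrate: L := L₀·Dx.
L = (-32 - 384·x + 1536·x^2 + 2048·x^3)·Dx^2 + (-16 - 64·x + 3072·x^3 + 4096·x^4)·Dx^3 + (-1 + 4·x + 32·x^2 + 128·x^3 + 768·x^4 + 1024·x^5)·Dx^4  (order 4).
h: a_k = 0, 0, 0, -16/3, 64/3, -128/5, …
ICs: h(0) = 0, h′(0) = 0, h′′(0) = 0, h′′′(0) = -32.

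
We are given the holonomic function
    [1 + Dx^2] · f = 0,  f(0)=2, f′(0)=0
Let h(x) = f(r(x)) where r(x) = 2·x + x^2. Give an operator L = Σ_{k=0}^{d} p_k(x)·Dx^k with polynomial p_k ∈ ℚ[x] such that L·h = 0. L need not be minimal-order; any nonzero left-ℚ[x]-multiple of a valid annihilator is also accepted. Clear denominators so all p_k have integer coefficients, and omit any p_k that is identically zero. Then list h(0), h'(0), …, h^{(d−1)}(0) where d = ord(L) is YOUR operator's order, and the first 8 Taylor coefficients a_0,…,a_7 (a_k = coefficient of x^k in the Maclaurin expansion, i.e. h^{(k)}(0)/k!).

f: a_k = 2, 0, -1, 0, 1/12, 0, -1/360, 0, …
h₀=f(r): pull back L_f along r ⇒ L₀.
L = (4 + 12·x + 12·x^2 + 4·x^3) - Dx + (1 + x)·Dx^2  (order 2).
h: a_k = 2, 0, -4, -4, 1/3, 8/3, 82/45, 2/15, …
ICs: h(0) = 2, h′(0) = 0.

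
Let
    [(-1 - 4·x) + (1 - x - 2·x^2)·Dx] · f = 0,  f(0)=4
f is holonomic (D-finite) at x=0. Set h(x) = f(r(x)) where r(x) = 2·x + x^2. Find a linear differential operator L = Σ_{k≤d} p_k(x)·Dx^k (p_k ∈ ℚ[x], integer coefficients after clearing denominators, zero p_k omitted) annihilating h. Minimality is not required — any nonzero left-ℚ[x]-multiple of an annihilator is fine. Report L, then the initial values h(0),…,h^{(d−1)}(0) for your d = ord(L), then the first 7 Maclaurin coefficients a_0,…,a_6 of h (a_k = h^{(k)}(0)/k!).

L = (2 + 16·x + 8·x^2) + (-1 + 3·x + 6·x^2 + 2·x^3)·Dx  (order 1).
h: a_k = 4, 8, 52, 208, 956, 4216, 18804, …
ICs: h(0) = 4.

f: a_k = 4, 4, 12, 20, 44, 84, 172, …
f∘r: x↦r, Dx↦Dx/r' in L_f ⇒ L₀.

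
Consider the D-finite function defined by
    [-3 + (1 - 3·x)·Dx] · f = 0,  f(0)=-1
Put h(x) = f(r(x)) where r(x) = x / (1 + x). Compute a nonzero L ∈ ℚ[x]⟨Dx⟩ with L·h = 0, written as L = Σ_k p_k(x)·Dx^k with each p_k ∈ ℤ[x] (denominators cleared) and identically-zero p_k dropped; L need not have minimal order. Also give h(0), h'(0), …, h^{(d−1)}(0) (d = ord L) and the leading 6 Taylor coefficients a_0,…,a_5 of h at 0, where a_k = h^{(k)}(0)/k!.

f: a_k = -1, -3, -9, -27, -81, -243, …
f∘r: x↦r, Dx↦Dx/r' in L_f ⇒ L₀.
L = 3 + (-1 + x + 2·x^2)·Dx  (order 1).
h: a_k = -1, -3, -6, -12, -24, -48, …
ICs: h(0) = -1.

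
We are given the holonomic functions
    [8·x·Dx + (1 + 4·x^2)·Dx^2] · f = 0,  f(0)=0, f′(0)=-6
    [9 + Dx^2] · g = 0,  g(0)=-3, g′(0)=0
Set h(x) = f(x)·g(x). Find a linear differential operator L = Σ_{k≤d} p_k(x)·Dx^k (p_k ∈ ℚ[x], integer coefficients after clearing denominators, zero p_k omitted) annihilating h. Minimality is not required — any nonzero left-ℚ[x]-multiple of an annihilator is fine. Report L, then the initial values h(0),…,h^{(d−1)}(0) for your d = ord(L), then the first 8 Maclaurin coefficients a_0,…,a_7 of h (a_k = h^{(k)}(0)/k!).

L = (2925 + 31536·x^2 + 95904·x^4 + 186624·x^6 + 186624·x^8) + (2448·x + 20160·x^3 + 62208·x^5 + 82944·x^7)·Dx + (442 + 5088·x^2 + 19008·x^4 + 41472·x^6 + 41472·x^8)·Dx^2 + (272·x + 2240·x^3 + 6912·x^5 + 9216·x^7)·Dx^3 + (13 + 176·x^2 + 928·x^4 + 2304·x^6 + 2304·x^8)·Dx^4  (order 4).
h: a_k = 0, 18, 0, -105, 0, 4527/20, 0, -146439/280, …
ICs: h(0) = 0, h′(0) = 18, h′′(0) = 0, h′′′(0) = -630.

f: a_k = 0, -6, 0, 8, 0, -96/5, 0, 384/7, …
g: a_k = -3, 0, 27/2, 0, -81/8, 0, 243/80, 0, …
L₀ := L_f ⊗_s L_g (sym. prod.), ord ≤ 4.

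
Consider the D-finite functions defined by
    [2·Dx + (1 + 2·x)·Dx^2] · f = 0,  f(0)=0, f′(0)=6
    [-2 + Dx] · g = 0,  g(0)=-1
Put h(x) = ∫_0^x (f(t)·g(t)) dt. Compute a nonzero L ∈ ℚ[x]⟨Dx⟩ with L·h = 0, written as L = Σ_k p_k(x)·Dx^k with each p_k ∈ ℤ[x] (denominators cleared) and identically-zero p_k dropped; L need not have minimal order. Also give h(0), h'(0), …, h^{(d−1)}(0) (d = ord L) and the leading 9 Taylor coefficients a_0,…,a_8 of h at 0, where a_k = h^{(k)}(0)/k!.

f: a_k = 0, 6, -6, 8, -12, 96/5, -32, 384/7, -96, …
g: a_k = -1, -2, -2, -4/3, -2/3, -4/15, -4/45, -8/315, -2/315, …
L₀ := L_f ⊗_s L_g (sym. prod.), ord ≤ 2.
h=∫₀ˣh₀: take L = L₀·Dx.
L = 8·x·Dx + (-2 - 8·x)·Dx^2 + (1 + 2·x)·Dx^3  (order 3).
h: a_k = 0, 0, -3, -2, -2, 0, -6/5, 4/3, -46/21, …
ICs: h(0) = 0, h′(0) = 0, h′′(0) = -6.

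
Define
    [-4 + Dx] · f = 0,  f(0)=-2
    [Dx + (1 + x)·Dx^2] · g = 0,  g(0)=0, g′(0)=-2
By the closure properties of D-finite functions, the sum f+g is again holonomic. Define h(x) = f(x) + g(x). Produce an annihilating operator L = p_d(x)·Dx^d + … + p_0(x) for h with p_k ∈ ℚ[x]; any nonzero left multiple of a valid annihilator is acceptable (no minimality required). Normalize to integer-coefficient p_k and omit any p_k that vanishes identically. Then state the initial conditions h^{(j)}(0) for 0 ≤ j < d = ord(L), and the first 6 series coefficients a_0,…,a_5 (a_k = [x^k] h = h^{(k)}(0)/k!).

f: a_k = -2, -8, -16, -64/3, -64/3, -256/15, …
g: a_k = 0, -2, 1, -2/3, 1/2, -2/5, …
Sum ⇒ L₀ = lclm(L_f,L_g) in ℚ(x)⟨Dx⟩.
L = (-24 - 16·x)·Dx + (-14 - 32·x - 16·x^2)·Dx^2 + (5 + 9·x + 4·x^2)·Dx^3  (order 3).
h: a_k = -2, -10, -15, -22, -125/6, -262/15, …
ICs: h(0) = -2, h′(0) = -10, h′′(0) = -30.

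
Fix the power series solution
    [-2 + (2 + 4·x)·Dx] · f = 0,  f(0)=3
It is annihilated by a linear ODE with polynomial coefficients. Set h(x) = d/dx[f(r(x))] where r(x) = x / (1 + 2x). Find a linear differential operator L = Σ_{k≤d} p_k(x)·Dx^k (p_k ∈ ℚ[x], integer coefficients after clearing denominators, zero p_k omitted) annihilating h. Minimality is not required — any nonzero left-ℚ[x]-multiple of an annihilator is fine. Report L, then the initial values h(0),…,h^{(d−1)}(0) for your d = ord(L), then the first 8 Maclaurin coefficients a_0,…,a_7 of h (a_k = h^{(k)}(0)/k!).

L = (-5 - 16·x) + (-1 - 6·x - 8·x^2)·Dx  (order 1).
h: a_k = 3, -15, 117/2, -423/2, 5985/8, -21177/8, 151305/16, -547383/16, …
ICs: h(0) = 3.

f: a_k = 3, 3, -3/2, 3/2, -15/8, 21/8, -63/16, 99/16, …
Change of var in L_f (x↦r) gives L₀.
Differentiate: ansatz ord ≤ ord L₀ ⇒ L.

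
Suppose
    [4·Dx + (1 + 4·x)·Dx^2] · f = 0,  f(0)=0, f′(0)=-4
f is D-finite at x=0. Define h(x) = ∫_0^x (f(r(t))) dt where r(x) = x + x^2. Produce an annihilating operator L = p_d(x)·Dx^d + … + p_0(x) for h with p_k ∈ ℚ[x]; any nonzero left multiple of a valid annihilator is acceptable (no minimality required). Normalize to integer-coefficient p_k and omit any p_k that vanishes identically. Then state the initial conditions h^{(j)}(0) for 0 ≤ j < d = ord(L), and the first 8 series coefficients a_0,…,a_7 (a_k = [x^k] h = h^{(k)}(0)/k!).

f: a_k = 0, -4, 8, -64/3, 64, -1024/5, 2048/3, -16384/7, …
Substitute x→r, Dx→(1/r')Dx; clear ⇒ L₀.
∫: right-multiply L₀ by Dx.
L = 2·Dx^2 + (1 + 2·x)·Dx^3  (order 3).
h: a_k = 0, 0, -2, 4/3, -4/3, 8/5, -32/15, 64/21, …
ICs: h(0) = 0, h′(0) = 0, h′′(0) = -4.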